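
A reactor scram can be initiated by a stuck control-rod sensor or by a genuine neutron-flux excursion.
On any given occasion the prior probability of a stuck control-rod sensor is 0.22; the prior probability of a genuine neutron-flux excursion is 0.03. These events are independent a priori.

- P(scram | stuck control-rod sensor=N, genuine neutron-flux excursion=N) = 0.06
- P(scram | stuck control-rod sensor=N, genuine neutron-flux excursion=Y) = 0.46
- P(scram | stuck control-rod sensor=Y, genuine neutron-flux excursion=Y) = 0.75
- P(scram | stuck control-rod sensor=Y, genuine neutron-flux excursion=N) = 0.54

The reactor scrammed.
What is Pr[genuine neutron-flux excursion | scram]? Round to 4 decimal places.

Pr[genuine neutron-flux excursion | scram] ≈ 0.0891

P(scram) = 0.06*0.78*0.97 + 0.46*0.78*0.03 + 0.54*0.22*0.97 + 0.75*0.22*0.03 = 0.045396 + 0.010764 + 0.115236 + 0.004950 = 0.176346
The genuine neutron-flux excursion-present share is 0.010764 + 0.004950 = 0.015714.
So P(genuine neutron-flux excursion | scram) = 0.015714/0.176346 ≈ 0.0891.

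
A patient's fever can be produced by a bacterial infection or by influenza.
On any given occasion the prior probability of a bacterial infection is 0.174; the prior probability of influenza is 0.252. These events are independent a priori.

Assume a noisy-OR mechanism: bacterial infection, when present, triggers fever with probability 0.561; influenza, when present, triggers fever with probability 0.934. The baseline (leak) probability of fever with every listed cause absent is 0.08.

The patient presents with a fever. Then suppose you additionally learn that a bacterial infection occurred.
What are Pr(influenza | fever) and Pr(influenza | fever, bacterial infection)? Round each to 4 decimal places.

Pr(influenza | fever) ≈ 0.6522; Pr(influenza | fever, bacterial infection) ≈ 0.3549

Under noisy-OR, P(fever | causes) = 1 − (1−0.08)·∏(1−qᵢ) over the active causes.
Numerator (weight on configurations with influenza): 0.195513 + 0.042679 = 0.238192
Denominator P(fever): 0.08·0.826·0.748 + 0.93928·0.826·0.252 + 0.59612·0.174·0.748 + 0.973344·0.174·0.252 = 0.365206
Posterior = 0.238192 / 0.365206 ≈ 0.6522

Now condition on the additional information:
P(fever | bacterial infection) = 0.59612*0.748 + 0.973344*0.252 = 0.445898 + 0.245283 = 0.691181
Restricting to configurations with influenza present: 0.973344*0.252 = 0.245283.
Hence the posterior is 0.245283/0.691181 ≈ 0.3549.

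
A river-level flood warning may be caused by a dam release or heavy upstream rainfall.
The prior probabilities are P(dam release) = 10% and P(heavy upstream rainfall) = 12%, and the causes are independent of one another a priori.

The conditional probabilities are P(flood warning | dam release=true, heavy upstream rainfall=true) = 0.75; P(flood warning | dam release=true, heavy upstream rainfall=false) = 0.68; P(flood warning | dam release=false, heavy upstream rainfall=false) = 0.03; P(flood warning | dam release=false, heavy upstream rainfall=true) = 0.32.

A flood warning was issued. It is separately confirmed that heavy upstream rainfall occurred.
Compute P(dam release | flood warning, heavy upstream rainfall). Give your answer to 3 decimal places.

By total probability over both values of dam release:
  P(flood warning | heavy upstream rainfall) = 0.32·0.9 + 0.75·0.1
        = 0.288000 + 0.075000 = 0.363000
The terms with dam release present sum to 0.075000, so
  P(dam release | flood warning, heavy upstream rainfall) = 0.075000 / 0.363000 ≈ 0.207

P(dam release | flood warning, heavy upstream rainfall) ≈ 0.207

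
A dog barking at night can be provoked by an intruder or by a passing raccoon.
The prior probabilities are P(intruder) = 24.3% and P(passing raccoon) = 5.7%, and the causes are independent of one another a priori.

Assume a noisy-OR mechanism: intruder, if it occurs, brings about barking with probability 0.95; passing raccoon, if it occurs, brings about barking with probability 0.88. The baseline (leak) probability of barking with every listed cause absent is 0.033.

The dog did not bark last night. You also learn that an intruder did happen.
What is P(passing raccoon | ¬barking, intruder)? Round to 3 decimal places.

Under noisy-OR, P(barking | causes) = 1 − (1−0.033)·∏(1−qᵢ) over the active causes.
Numerator (weight on configurations with passing raccoon): 0.005802·0.057 = 0.000331
The normalizing constant is 0.04835·0.943 + 0.005802·0.057 = 0.045925
P(passing raccoon | ¬barking, intruder) = 0.000331/0.045925 ≈ 0.007

P(passing raccoon | ¬barking, intruder) ≈ 0.007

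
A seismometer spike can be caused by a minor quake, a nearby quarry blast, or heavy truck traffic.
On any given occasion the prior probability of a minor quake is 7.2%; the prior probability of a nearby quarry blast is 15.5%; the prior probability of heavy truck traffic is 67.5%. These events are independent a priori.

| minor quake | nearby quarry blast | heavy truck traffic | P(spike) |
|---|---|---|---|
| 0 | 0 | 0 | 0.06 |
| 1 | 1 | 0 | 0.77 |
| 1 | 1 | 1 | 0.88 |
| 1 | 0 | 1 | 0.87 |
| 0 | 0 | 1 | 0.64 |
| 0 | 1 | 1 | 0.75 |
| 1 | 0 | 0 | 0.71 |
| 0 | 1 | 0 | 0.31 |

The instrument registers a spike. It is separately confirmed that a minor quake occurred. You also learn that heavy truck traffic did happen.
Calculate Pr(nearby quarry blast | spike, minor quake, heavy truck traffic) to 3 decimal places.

Pr(nearby quarry blast | spike, minor quake, heavy truck traffic) ≈ 0.157

P(spike | minor quake, heavy truck traffic) = 0.87·0.845 + 0.88·0.155 = 0.735150 + 0.136400 = 0.871550
Restricting to configurations with nearby quarry blast present: 0.88·0.155 = 0.136400.
P(nearby quarry blast | spike, minor quake, heavy truck traffic) = 0.136400 / 0.871550 ≈ 0.157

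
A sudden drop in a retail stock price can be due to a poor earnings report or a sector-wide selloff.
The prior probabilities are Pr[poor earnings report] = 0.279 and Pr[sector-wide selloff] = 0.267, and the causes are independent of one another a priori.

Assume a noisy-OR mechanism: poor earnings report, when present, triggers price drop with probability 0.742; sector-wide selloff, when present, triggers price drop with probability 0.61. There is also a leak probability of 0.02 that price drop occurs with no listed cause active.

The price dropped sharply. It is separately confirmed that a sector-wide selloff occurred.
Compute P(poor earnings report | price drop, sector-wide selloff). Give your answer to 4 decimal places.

Under noisy-OR, P(price drop | causes) = 1 − (1−0.02)·∏(1−qᵢ) over the active causes.
Numerator (weight on configurations with poor earnings report): 0.901392*0.279 = 0.251488
Denominator P(price drop | sector-wide selloff): 0.6178*0.721 + 0.901392*0.279 = 0.696922
P(poor earnings report | price drop, sector-wide selloff) = 0.251488/0.696922 ≈ 0.3609

P(poor earnings report | price drop, sector-wide selloff) ≈ 0.3609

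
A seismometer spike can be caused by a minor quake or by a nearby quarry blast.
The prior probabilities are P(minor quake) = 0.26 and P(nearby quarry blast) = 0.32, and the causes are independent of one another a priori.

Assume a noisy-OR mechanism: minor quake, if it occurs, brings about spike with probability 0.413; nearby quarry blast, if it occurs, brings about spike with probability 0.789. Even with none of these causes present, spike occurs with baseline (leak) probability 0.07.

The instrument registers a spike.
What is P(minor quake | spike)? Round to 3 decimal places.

Under noisy-OR, P(spike | causes) = 1 − (1−0.07)·∏(1−qᵢ) over the active causes.
P(spike) = 0.07*0.74*0.68 + 0.80377*0.74*0.32 + 0.45409*0.26*0.68 + 0.884813*0.26*0.32 = 0.035224 + 0.190333 + 0.080283 + 0.073616 = 0.379456
Of this, 0.153899 comes from 0.080283 + 0.073616 (the minor quake=true cases).
P(minor quake | spike) = 0.153899 / 0.379456 ≈ 0.406

P(minor quake | spike) ≈ 0.406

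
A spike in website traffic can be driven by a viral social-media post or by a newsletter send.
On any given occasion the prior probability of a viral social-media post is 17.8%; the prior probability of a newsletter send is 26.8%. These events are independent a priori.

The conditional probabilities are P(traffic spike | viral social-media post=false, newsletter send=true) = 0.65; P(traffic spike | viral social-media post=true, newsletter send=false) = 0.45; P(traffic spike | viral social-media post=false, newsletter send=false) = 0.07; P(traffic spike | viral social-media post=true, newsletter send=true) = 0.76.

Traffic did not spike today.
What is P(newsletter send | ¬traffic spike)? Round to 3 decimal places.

P(newsletter send | ¬traffic spike) ≈ 0.123

By total probability over the 4 (viral social-media post, newsletter send) configurations:
  P(¬traffic spike) = 0.93×0.822×0.732 + 0.35×0.822×0.268 + 0.55×0.178×0.732 + 0.24×0.178×0.268
        = 0.559585 + 0.077104 + 0.071663 + 0.011449 = 0.719801
Configurations with newsletter send contribute 0.088553, so
  P(newsletter send | ¬traffic spike) = 0.088553 / 0.719801 ≈ 0.123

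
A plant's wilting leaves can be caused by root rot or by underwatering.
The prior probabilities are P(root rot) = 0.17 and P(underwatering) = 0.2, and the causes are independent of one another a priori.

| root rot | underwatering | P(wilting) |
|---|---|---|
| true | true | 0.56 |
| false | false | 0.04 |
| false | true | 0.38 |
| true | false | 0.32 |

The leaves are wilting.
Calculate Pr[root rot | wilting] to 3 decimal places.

P(wilting) = 0.04*0.83*0.8 + 0.38*0.83*0.2 + 0.32*0.17*0.8 + 0.56*0.17*0.2 = 0.026560 + 0.063080 + 0.043520 + 0.019040 = 0.152200
The root rot-present share is 0.043520 + 0.019040 = 0.062560.
So P(root rot | wilting) = 0.062560/0.152200 ≈ 0.411.

Pr[root rot | wilting] ≈ 0.411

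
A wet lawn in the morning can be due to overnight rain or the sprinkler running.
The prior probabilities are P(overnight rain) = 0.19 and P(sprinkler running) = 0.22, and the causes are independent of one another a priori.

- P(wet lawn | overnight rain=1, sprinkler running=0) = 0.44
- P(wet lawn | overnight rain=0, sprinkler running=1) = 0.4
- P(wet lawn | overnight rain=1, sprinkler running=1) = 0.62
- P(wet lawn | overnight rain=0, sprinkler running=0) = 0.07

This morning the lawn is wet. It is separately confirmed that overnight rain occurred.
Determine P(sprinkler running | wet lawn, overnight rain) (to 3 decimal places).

P(sprinkler running | wet lawn, overnight rain) ≈ 0.284

For the numerator, keep only sprinkler running=true terms: 0.62×0.22 = 0.136400
Denominator P(wet lawn | overnight rain): 0.44×0.78 + 0.62×0.22 = 0.479600
P(sprinkler running | wet lawn, overnight rain) = 0.136400/0.479600 ≈ 0.284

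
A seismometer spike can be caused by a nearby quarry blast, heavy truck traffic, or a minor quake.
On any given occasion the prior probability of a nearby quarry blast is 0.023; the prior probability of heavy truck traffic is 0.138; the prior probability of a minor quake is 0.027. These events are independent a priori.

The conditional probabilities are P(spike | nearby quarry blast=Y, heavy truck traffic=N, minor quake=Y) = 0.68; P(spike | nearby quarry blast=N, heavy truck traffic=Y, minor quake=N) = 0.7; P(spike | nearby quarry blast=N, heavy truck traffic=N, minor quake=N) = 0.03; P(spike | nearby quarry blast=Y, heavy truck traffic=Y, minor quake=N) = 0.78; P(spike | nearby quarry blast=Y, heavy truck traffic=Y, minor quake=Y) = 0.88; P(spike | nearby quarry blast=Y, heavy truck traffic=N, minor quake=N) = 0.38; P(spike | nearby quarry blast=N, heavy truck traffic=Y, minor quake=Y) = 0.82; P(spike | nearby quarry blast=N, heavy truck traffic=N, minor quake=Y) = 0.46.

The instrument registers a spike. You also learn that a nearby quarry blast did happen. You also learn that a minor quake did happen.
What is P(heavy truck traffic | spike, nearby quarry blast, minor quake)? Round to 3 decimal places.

For the numerator, keep only heavy truck traffic=true terms: 0.88*0.138 = 0.121440
The normalizing constant is 0.68*0.862 + 0.88*0.138 = 0.707600
Posterior = 0.121440 / 0.707600 ≈ 0.172

P(heavy truck traffic | spike, nearby quarry blast, minor quake) ≈ 0.172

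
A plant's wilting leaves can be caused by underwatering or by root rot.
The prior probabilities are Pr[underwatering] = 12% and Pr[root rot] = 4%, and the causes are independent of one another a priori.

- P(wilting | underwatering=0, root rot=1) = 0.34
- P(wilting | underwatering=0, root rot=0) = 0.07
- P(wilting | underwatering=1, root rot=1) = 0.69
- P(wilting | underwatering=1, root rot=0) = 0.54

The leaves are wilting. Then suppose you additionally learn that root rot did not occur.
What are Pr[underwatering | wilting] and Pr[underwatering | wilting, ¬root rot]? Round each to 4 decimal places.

Pr[underwatering | wilting] ≈ 0.4796; Pr[underwatering | wilting, ¬root rot] ≈ 0.5127

For the numerator, keep only underwatering=true terms: 0.062208 + 0.003312 = 0.065520
Normalizer over all consistent configurations: 0.07·0.88·0.96 + 0.34·0.88·0.04 + 0.54·0.12·0.96 + 0.69·0.12·0.04 = 0.136624
P(underwatering | wilting) = 0.065520/0.136624 ≈ 0.4796

Now also conditioning on root rot≠true:
For the numerator, keep only underwatering=true terms: 0.54×0.12 = 0.064800
The normalizing constant is 0.07×0.88 + 0.54×0.12 = 0.126400
Posterior = 0.064800 / 0.126400 ≈ 0.5127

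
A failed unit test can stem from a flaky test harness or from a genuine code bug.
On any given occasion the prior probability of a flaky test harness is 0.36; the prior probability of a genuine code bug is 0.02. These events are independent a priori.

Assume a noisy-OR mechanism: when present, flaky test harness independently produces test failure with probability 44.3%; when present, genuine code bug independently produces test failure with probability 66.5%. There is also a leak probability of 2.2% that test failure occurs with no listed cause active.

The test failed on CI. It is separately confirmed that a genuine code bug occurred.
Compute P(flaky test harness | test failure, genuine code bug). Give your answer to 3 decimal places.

P(flaky test harness | test failure, genuine code bug) ≈ 0.406

Under noisy-OR, P(test failure | causes) = 1 − (1−0.022)·∏(1−qᵢ) over the active causes.
Weight on flaky test harness=true, given the evidence: 0.81751*0.36 = 0.294304
The normalizing constant is 0.67237*0.64 + 0.81751*0.36 = 0.724621
Posterior = 0.294304 / 0.724621 ≈ 0.406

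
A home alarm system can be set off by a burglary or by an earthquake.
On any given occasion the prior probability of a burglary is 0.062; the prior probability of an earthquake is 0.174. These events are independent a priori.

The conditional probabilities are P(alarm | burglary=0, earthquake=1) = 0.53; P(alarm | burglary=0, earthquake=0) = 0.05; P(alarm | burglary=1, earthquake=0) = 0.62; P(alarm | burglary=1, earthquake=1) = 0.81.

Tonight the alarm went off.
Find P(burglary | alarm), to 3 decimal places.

For the numerator, keep only burglary=true terms: 0.031751 + 0.008738 = 0.040489
The normalizing constant is 0.05·0.938·0.826 + 0.53·0.938·0.174 + 0.62·0.062·0.826 + 0.81·0.062·0.174 = 0.165730
P(burglary | alarm) = 0.040489/0.165730 ≈ 0.244

P(burglary | alarm) ≈ 0.244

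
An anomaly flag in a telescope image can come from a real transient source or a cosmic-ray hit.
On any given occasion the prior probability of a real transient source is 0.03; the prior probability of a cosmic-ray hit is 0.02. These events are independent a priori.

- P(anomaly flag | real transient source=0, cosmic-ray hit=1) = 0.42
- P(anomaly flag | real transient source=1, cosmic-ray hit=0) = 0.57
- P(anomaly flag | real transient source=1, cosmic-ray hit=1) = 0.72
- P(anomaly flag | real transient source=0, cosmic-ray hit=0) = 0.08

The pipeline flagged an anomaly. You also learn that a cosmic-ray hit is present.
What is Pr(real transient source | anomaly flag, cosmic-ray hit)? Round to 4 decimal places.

Pr(real transient source | anomaly flag, cosmic-ray hit) ≈ 0.0503

P(anomaly flag | cosmic-ray hit) = 0.42*0.97 + 0.72*0.03 = 0.407400 + 0.021600 = 0.429000
The real transient source-present share is 0.72*0.03 = 0.021600.
P(real transient source | anomaly flag, cosmic-ray hit) = 0.021600 / 0.429000 ≈ 0.0503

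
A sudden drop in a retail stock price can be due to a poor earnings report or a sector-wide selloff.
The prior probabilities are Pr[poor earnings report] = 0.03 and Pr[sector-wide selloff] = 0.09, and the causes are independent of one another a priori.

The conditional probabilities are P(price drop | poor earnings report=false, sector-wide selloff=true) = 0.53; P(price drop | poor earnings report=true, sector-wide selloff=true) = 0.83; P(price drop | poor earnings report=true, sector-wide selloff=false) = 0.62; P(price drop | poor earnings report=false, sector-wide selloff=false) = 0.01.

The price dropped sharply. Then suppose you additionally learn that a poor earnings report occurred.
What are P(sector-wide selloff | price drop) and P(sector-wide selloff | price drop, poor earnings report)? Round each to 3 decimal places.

P(price drop) = 0.01×0.97×0.91 + 0.53×0.97×0.09 + 0.62×0.03×0.91 + 0.83×0.03×0.09 = 0.008827 + 0.046269 + 0.016926 + 0.002241 = 0.074263
Restricting to configurations with sector-wide selloff present: 0.046269 + 0.002241 = 0.048510.
Hence the posterior is 0.048510/0.074263 ≈ 0.653.

Now also conditioning on poor earnings report=true:
P(price drop | poor earnings report) = 0.62·0.91 + 0.83·0.09 = 0.564200 + 0.074700 = 0.638900
Of this, 0.074700 comes from 0.83·0.09 (the sector-wide selloff=true cases).
So P(sector-wide selloff | price drop, poor earnings report) = 0.074700/0.638900 ≈ 0.117.

P(sector-wide selloff | price drop) ≈ 0.653; P(sector-wide selloff | price drop, poor earnings report) ≈ 0.117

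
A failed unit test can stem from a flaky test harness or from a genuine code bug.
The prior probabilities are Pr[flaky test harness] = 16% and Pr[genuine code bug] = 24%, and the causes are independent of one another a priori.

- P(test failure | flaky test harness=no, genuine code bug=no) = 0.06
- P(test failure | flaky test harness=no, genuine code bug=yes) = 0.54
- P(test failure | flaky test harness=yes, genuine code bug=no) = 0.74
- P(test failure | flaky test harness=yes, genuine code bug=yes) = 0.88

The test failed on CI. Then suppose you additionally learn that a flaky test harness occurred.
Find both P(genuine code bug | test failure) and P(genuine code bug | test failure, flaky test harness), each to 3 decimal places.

P(genuine code bug | test failure) ≈ 0.527; P(genuine code bug | test failure, flaky test harness) ≈ 0.273

P(test failure) = 0.06×0.84×0.76 + 0.54×0.84×0.24 + 0.74×0.16×0.76 + 0.88×0.16×0.24 = 0.038304 + 0.108864 + 0.089984 + 0.033792 = 0.270944
The genuine code bug-present share is 0.108864 + 0.033792 = 0.142656.
So P(genuine code bug | test failure) = 0.142656/0.270944 ≈ 0.527.

Now condition on the additional information:
P(test failure | flaky test harness) = 0.74·0.76 + 0.88·0.24 = 0.562400 + 0.211200 = 0.773600
The genuine code bug-present share is 0.88·0.24 = 0.211200.
So P(genuine code bug | test failure, flaky test harness) = 0.211200/0.773600 ≈ 0.273.
— flaky test harness explains away the evidence for genuine code bug.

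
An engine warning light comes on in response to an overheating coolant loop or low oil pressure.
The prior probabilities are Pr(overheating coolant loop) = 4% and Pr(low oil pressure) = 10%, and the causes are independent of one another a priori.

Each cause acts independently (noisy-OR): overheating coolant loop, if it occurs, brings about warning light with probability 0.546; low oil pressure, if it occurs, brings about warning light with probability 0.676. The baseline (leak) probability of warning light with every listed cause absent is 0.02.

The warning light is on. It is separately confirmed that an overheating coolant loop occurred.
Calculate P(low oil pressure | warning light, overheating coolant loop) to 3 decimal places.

P(low oil pressure | warning light, overheating coolant loop) ≈ 0.146

Under noisy-OR, P(warning light | causes) = 1 − (1−0.02)·∏(1−qᵢ) over the active causes.
By total probability over both values of low oil pressure:
  P(warning light | overheating coolant loop) = 0.55508·0.9 + 0.855846·0.1
        = 0.499572 + 0.085585 = 0.585157
The terms with low oil pressure present sum to 0.085585, so
  P(low oil pressure | warning light, overheating coolant loop) = 0.085585 / 0.585157 ≈ 0.146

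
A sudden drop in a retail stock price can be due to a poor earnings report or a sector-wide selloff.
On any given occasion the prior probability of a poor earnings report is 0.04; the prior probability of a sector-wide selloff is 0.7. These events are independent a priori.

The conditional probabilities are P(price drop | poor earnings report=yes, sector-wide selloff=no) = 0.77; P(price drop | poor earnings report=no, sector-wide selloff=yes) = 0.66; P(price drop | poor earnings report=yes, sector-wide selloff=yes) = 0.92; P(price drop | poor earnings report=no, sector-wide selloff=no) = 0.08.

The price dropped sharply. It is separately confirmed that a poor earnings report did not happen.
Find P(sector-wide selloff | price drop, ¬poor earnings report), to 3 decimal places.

P(price drop | ¬poor earnings report) = 0.08*0.3 + 0.66*0.7 = 0.024000 + 0.462000 = 0.486000
Of this, 0.462000 comes from 0.66*0.7 (the sector-wide selloff=true cases).
Hence the posterior is 0.462000/0.486000 ≈ 0.951.

P(sector-wide selloff | price drop, ¬poor earnings report) ≈ 0.951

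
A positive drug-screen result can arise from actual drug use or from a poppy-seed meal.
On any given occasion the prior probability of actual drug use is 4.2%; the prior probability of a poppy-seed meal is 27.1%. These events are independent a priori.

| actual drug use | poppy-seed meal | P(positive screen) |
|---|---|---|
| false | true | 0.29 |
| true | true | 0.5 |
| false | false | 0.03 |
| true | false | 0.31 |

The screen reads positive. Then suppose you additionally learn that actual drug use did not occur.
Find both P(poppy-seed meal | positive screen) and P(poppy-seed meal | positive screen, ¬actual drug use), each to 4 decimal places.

P(poppy-seed meal | positive screen) ≈ 0.7268; P(poppy-seed meal | positive screen, ¬actual drug use) ≈ 0.7823

By total probability over the 4 (actual drug use, poppy-seed meal) configurations:
  P(positive screen) = 0.03·0.958·0.729 + 0.29·0.958·0.271 + 0.31·0.042·0.729 + 0.5·0.042·0.271
        = 0.020951 + 0.075289 + 0.009492 + 0.005691 = 0.111423
Configurations with poppy-seed meal contribute 0.080980, so
  P(poppy-seed meal | positive screen) = 0.080980 / 0.111423 ≈ 0.7268

With the extra evidence:
Enumerate both values of poppy-seed meal and weight by the priors:
  P(positive screen | ¬actual drug use) = 0.03*0.729 + 0.29*0.271
        = 0.021870 + 0.078590 = 0.100460
The terms with poppy-seed meal present sum to 0.078590, so
  P(poppy-seed meal | positive screen, ¬actual drug use) = 0.078590 / 0.100460 ≈ 0.7823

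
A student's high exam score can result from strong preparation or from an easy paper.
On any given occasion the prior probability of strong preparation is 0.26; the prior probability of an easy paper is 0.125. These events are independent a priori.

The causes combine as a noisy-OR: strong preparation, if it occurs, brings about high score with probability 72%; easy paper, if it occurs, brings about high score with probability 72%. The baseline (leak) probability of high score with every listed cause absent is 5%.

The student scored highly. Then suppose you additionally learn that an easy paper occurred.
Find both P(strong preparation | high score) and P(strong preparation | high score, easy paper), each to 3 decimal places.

Under noisy-OR, P(high score | causes) = 1 − (1−0.05)·∏(1−qᵢ) over the active causes.
P(high score) = 0.05×0.74×0.875 + 0.734×0.74×0.125 + 0.734×0.26×0.875 + 0.92552×0.26×0.125 = 0.032375 + 0.067895 + 0.166985 + 0.030079 = 0.297334
Restricting to configurations with strong preparation present: 0.166985 + 0.030079 = 0.197064.
Hence the posterior is 0.197064/0.297334 ≈ 0.663.

Now also conditioning on easy paper=true:
For the numerator, keep only strong preparation=true terms: 0.92552·0.26 = 0.240635
Denominator P(high score | easy paper): 0.734·0.74 + 0.92552·0.26 = 0.783795
P(strong preparation | high score, easy paper) = 0.240635/0.783795 ≈ 0.307
— easy paper explains away the evidence for strong preparation.

P(strong preparation | high score) ≈ 0.663; P(strong preparation | high score, easy paper) ≈ 0.307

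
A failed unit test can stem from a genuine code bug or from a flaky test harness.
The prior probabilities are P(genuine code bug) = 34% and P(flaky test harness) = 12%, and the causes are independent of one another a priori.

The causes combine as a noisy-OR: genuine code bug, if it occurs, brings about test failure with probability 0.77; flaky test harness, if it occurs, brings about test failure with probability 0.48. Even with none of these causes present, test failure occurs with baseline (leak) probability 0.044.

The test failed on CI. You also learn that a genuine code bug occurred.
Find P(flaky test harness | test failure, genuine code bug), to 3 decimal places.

Under noisy-OR, P(test failure | causes) = 1 − (1−0.044)·∏(1−qᵢ) over the active causes.
Sum P(test failure|·) weighted by the priors over both values of flaky test harness:
  P(test failure | genuine code bug) = 0.78012·0.88 + 0.885662·0.12
        = 0.686506 + 0.106279 = 0.792785
Keeping only the flaky test harness-present terms gives 0.106279, so
  P(flaky test harness | test failure, genuine code bug) = 0.106279 / 0.792785 ≈ 0.134

P(flaky test harness | test failure, genuine code bug) ≈ 0.134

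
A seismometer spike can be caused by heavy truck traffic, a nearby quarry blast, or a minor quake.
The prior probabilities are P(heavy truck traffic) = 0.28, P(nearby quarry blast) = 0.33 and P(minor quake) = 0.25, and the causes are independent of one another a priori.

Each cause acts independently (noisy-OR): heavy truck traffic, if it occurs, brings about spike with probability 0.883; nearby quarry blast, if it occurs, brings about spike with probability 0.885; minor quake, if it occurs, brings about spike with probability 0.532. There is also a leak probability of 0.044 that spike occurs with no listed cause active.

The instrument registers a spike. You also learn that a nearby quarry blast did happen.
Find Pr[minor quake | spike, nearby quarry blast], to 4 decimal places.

Pr[minor quake | spike, nearby quarry blast] ≈ 0.2589

Under noisy-OR, P(spike | causes) = 1 − (1−0.044)·∏(1−qᵢ) over the active causes.
Numerator (weight on configurations with minor quake): 0.170739 + 0.069579 = 0.240318
Normalizer over all consistent configurations: 0.89006*0.72*0.75 + 0.948548*0.72*0.25 + 0.987137*0.28*0.75 + 0.99398*0.28*0.25 = 0.928249
Posterior = 0.240318 / 0.928249 ≈ 0.2589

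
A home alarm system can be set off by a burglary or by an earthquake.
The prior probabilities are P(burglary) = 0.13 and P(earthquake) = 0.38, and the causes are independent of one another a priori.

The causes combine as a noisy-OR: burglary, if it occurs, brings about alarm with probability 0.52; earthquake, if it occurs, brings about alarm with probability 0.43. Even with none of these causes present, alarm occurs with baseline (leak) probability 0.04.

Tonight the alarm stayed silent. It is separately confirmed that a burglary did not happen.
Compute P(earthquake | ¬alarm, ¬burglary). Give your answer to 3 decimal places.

P(earthquake | ¬alarm, ¬burglary) ≈ 0.259

Under noisy-OR, P(alarm | causes) = 1 − (1−0.04)·∏(1−qᵢ) over the active causes.
P(¬alarm | ¬burglary) = 0.96×0.62 + 0.5472×0.38 = 0.595200 + 0.207936 = 0.803136
Restricting to configurations with earthquake present: 0.5472×0.38 = 0.207936.
P(earthquake | ¬alarm, ¬burglary) = 0.207936 / 0.803136 ≈ 0.259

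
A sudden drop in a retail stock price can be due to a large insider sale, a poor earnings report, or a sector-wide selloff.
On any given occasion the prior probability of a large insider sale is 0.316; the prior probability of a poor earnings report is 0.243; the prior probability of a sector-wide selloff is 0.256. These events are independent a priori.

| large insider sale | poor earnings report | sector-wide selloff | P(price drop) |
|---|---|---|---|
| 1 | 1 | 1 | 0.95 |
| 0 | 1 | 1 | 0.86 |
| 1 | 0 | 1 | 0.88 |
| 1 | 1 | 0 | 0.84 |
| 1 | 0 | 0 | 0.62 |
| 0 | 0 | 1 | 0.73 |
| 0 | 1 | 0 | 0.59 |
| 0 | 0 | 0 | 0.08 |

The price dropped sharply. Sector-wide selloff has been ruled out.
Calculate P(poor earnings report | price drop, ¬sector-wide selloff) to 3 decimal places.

P(price drop | ¬sector-wide selloff) = 0.08·0.684·0.757 + 0.59·0.684·0.243 + 0.62·0.316·0.757 + 0.84·0.316·0.243 = 0.041423 + 0.098065 + 0.148311 + 0.064502 = 0.352301
Of this, 0.162567 comes from 0.098065 + 0.064502 (the poor earnings report=true cases).
P(poor earnings report | price drop, ¬sector-wide selloff) = 0.162567 / 0.352301 ≈ 0.461

P(poor earnings report | price drop, ¬sector-wide selloff) ≈ 0.461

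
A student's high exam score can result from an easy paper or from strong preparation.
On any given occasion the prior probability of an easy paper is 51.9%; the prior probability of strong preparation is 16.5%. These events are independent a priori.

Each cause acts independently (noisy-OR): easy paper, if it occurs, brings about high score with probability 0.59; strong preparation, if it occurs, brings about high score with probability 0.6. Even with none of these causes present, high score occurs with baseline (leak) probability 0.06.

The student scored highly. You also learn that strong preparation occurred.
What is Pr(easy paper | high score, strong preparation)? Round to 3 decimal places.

Under noisy-OR, P(high score | causes) = 1 − (1−0.06)·∏(1−qᵢ) over the active causes.
Enumerate both values of easy paper and weight by the priors:
  P(high score | strong preparation) = 0.624·0.481 + 0.84584·0.519
        = 0.300144 + 0.438991 = 0.739135
Configurations with easy paper contribute 0.438991, so
  P(easy paper | high score, strong preparation) = 0.438991 / 0.739135 ≈ 0.594

Pr(easy paper | high score, strong preparation) ≈ 0.594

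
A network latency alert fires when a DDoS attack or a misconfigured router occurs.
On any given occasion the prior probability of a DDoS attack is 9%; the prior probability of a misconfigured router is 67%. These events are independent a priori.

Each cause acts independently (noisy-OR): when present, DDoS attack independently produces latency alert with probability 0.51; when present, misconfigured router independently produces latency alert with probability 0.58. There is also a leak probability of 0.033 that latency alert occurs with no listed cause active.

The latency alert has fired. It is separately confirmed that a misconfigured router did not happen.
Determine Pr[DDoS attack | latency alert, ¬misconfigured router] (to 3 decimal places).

Pr[DDoS attack | latency alert, ¬misconfigured router] ≈ 0.612

Under noisy-OR, P(latency alert | causes) = 1 − (1−0.033)·∏(1−qᵢ) over the active causes.
P(latency alert | ¬misconfigured router) = 0.033·0.91 + 0.52617·0.09 = 0.030030 + 0.047355 = 0.077385
Restricting to configurations with DDoS attack present: 0.52617·0.09 = 0.047355.
P(DDoS attack | latency alert, ¬misconfigured router) = 0.047355 / 0.077385 ≈ 0.612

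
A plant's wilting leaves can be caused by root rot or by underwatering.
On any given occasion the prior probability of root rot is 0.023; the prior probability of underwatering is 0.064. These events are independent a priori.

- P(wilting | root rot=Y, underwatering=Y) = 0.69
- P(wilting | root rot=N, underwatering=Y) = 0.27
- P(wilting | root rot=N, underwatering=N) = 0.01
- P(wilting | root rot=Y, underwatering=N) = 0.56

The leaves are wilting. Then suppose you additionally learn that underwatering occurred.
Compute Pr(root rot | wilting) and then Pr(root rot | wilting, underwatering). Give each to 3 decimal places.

Pr(root rot | wilting) ≈ 0.334; Pr(root rot | wilting, underwatering) ≈ 0.057

By total probability over the 4 (root rot, underwatering) configurations:
  P(wilting) = 0.01*0.977*0.936 + 0.27*0.977*0.064 + 0.56*0.023*0.936 + 0.69*0.023*0.064
        = 0.009145 + 0.016883 + 0.012056 + 0.001016 = 0.039100
The terms with root rot present sum to 0.013072, so
  P(root rot | wilting) = 0.013072 / 0.039100 ≈ 0.334

Now condition on the additional information:
Weight on root rot=true, given the evidence: 0.69×0.023 = 0.015870
Normalizer over all consistent configurations: 0.27×0.977 + 0.69×0.023 = 0.279660
P(root rot | wilting, underwatering) = 0.015870/0.279660 ≈ 0.057
This is intercausal reasoning (explaining away): once underwatering accounts for the wilting, root rot becomes less likely.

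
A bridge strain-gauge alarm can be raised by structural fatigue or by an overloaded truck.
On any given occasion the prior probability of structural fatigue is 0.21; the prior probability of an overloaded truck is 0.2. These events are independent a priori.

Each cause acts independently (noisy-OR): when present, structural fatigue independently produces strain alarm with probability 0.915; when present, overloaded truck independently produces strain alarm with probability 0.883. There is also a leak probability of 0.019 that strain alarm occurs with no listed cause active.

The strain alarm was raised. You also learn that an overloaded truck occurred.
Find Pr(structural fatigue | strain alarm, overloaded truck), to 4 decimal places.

Under noisy-OR, P(strain alarm | causes) = 1 − (1−0.019)·∏(1−qᵢ) over the active causes.
Enumerate both values of structural fatigue and weight by the priors:
  P(strain alarm | overloaded truck) = 0.885223*0.79 + 0.990244*0.21
        = 0.699326 + 0.207951 = 0.907277
The terms with structural fatigue present sum to 0.207951, so
  P(structural fatigue | strain alarm, overloaded truck) = 0.207951 / 0.907277 ≈ 0.2292

Pr(structural fatigue | strain alarm, overloaded truck) ≈ 0.2292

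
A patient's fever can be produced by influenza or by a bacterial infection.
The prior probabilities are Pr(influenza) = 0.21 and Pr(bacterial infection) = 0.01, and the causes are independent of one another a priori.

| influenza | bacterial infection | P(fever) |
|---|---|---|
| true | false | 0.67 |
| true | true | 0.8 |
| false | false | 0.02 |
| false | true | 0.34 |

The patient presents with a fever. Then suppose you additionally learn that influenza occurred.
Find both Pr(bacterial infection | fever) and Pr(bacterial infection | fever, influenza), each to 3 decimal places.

Pr(bacterial infection | fever) ≈ 0.027; Pr(bacterial infection | fever, influenza) ≈ 0.012

Weight on bacterial infection=true, given the evidence: 0.002686 + 0.001680 = 0.004366
The normalizing constant is 0.02·0.79·0.99 + 0.34·0.79·0.01 + 0.67·0.21·0.99 + 0.8·0.21·0.01 = 0.159301
Posterior = 0.004366 / 0.159301 ≈ 0.027

Now also conditioning on influenza=true:
Numerator (weight on configurations with bacterial infection): 0.8×0.01 = 0.008000
Denominator P(fever | influenza): 0.67×0.99 + 0.8×0.01 = 0.671300
P(bacterial infection | fever, influenza) = 0.008000/0.671300 ≈ 0.012
— influenza explains away the evidence for bacterial infection.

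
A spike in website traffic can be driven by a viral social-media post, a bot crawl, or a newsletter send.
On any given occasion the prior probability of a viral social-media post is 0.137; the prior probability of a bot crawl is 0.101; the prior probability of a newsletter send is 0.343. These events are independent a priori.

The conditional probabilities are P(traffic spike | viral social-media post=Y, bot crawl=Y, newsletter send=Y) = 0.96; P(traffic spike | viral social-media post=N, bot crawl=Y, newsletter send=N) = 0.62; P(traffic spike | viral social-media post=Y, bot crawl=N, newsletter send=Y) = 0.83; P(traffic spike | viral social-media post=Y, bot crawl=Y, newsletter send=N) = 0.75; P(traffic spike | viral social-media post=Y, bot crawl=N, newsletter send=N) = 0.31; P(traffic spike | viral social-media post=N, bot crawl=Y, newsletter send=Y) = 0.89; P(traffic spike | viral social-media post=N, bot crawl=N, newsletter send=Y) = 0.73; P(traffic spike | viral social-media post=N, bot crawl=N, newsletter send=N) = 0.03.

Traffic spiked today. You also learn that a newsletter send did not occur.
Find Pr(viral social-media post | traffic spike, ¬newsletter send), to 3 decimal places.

For the numerator, keep only viral social-media post=true terms: 0.038181 + 0.010378 = 0.048559
The normalizing constant is 0.03·0.863·0.899 + 0.62·0.863·0.101 + 0.31·0.137·0.899 + 0.75·0.137·0.101 = 0.125875
P(viral social-media post | traffic spike, ¬newsletter send) = 0.048559/0.125875 ≈ 0.386

Pr(viral social-media post | traffic spike, ¬newsletter send) ≈ 0.386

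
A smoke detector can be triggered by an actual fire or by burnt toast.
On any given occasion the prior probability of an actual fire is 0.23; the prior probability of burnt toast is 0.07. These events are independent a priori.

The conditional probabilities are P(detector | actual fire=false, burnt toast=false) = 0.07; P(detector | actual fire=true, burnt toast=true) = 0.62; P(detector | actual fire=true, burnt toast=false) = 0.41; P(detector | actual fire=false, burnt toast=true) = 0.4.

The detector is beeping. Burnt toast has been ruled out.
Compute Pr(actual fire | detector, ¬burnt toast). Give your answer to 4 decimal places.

Pr(actual fire | detector, ¬burnt toast) ≈ 0.6363

For the numerator, keep only actual fire=true terms: 0.41×0.23 = 0.094300
Normalizer over all consistent configurations: 0.07×0.77 + 0.41×0.23 = 0.148200
Posterior = 0.094300 / 0.148200 ≈ 0.6363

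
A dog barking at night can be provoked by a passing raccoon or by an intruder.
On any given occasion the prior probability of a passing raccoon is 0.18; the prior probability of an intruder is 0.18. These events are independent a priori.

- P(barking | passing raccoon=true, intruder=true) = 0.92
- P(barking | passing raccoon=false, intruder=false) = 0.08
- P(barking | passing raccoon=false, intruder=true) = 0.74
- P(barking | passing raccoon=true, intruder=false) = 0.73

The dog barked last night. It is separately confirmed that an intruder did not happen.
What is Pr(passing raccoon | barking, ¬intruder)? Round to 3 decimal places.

For the numerator, keep only passing raccoon=true terms: 0.73×0.18 = 0.131400
The normalizing constant is 0.08×0.82 + 0.73×0.18 = 0.197000
P(passing raccoon | barking, ¬intruder) = 0.131400/0.197000 ≈ 0.667

Pr(passing raccoon | barking, ¬intruder) ≈ 0.667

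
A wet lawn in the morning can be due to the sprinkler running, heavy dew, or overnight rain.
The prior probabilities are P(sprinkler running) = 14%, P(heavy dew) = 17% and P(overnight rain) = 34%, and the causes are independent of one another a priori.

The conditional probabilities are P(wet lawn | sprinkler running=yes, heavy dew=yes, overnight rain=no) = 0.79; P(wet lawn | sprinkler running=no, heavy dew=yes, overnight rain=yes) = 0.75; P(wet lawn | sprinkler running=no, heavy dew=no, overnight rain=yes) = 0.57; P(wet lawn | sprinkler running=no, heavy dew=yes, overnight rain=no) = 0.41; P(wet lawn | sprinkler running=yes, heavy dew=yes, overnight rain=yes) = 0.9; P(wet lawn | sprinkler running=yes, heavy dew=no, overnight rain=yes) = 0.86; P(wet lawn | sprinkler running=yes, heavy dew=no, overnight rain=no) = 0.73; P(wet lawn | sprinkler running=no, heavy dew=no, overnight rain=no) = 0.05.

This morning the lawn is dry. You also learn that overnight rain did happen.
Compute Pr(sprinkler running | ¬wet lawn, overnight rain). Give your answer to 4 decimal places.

P(¬wet lawn | overnight rain) = 0.43*0.86*0.83 + 0.25*0.86*0.17 + 0.14*0.14*0.83 + 0.1*0.14*0.17 = 0.306934 + 0.036550 + 0.016268 + 0.002380 = 0.362132
The sprinkler running-present share is 0.016268 + 0.002380 = 0.018648.
Hence the posterior is 0.018648/0.362132 ≈ 0.0515.

Pr(sprinkler running | ¬wet lawn, overnight rain) ≈ 0.0515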